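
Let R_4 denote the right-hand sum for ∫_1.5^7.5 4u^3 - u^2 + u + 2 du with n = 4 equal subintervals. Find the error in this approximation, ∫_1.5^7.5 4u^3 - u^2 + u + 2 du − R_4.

Exact integral: ∫_1.5^7.5 f(u) du = 3058.5.
R_4 = 4397.25.
Error = 3058.5 − 4397.25 = -1338.75.

-1338.75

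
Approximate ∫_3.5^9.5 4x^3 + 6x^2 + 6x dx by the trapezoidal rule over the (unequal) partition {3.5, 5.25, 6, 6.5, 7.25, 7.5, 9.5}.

Subinterval widths: 1.75, 0.75, 0.5, 0.75, 0.25, 2.
f(3.5) = 266, f(5.25) = 775.6875, f(6) = 1116, f(6.5) = 1391, f(7.25) = 1883.1875, f(7.5) = 2070, f(9.5) = 4028.
On each subinterval the trapezoid contributes (Δx_i/2)·[f(x_{i-1}) + f(x_i)].
Sum = 10067.578125.

10067.578125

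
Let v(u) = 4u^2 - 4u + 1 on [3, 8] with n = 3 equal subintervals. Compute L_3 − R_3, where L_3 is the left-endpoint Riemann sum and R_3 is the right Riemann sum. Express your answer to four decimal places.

-333.3333

L_3 ≈ 384.259259.
R_3 ≈ 717.592593.
L_3 − R_3 ≈ -333.3333.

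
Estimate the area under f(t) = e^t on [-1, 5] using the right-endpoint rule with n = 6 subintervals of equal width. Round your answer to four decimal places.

234.2042

Δt = (5 − (-1))/6 = 1.
Right endpoints: 0, 1, 2, 3, 4, 5.
f(0) ≈ 1.0000, f(1) ≈ 2.7183, f(2) ≈ 7.3891, f(3) ≈ 20.0855, f(4) ≈ 54.5982, f(5) ≈ 148.4132.
Sum = Δt · [f(0) + f(1) + f(2) + ...].
Sum ≈ 234.2042.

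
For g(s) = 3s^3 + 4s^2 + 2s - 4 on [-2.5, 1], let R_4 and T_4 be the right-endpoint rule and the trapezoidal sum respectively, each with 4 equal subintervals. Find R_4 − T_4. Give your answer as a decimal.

R_4 ≈ -11.163086.
T_4 ≈ -26.858398.
R_4 − T_4 = 15.6953125.

15.6953125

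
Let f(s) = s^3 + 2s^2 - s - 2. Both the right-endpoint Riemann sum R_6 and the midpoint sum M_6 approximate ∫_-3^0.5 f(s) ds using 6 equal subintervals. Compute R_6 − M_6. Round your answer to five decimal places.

R_6 ≈ -3.3369502.
M_6 ≈ -4.6023582.
R_6 − M_6 ≈ 1.26541.

1.26541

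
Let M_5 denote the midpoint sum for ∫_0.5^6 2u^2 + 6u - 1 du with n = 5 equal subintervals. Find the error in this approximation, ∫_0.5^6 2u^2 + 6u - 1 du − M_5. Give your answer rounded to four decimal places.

Exact integral: ∫_0.5^6 f(u) du ≈ 245.666667.
M_5 = 244.5575.
Error ≈ 245.666667 − 244.5575 ≈ 1.1092.

1.1092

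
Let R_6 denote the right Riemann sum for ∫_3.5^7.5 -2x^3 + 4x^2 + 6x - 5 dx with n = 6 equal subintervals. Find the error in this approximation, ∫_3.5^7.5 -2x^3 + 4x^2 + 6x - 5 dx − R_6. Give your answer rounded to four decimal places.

194.5926

Exact integral: ∫_3.5^7.5 f(x) dx ≈ -889.666667.
R_6 ≈ -1084.259259.
Error ≈ -889.666667 − (-1084.259259) ≈ 194.5926.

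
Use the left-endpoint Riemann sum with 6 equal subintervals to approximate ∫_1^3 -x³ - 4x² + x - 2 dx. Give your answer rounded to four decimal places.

Δx = (3 − 1)/6 = 1/3.
Left endpoints: 1, 4/3, 5/3, 2, 7/3, 8/3.
f(1) = -6, f(4/3) = -274/27, f(5/3) = -434/27, f(2) = -24, f(7/3) = -922/27, f(8/3) = -1262/27.
Sum = Δx · [f(1) + f(4/3) + f(5/3) + ...].
Sum ≈ -45.7037.

-45.7037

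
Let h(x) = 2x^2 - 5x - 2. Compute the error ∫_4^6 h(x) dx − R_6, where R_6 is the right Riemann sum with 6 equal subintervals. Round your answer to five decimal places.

-5.07407

Exact integral: ∫_4^6 h(x) dx ≈ 47.3333333.
R_6 ≈ 52.4074074.
Error ≈ 47.3333333 − 52.4074074 ≈ -5.07407.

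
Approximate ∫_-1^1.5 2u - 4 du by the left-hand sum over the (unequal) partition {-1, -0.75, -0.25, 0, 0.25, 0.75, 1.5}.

-10

Subinterval widths: 0.25, 0.5, 0.25, 0.25, 0.5, 0.75.
Left endpoints: -1, -0.75, -0.25, 0, 0.25, 0.75.
f(-1) = -6, f(-0.75) = -5.5, f(-0.25) = -4.5, f(0) = -4, f(0.25) = -3.5, f(0.75) = -2.5.
Sum = Σ Δu_i · f(u_i).
Sum = -10.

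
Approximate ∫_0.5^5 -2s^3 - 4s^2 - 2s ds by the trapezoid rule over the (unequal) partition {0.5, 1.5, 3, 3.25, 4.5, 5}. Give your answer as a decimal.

Subinterval widths: 1, 1.5, 0.25, 1.25, 0.5.
f(0.5) = -2.25, f(1.5) = -18.75, f(3) = -96, f(3.25) = -117.40625, f(4.5) = -272.25, f(5) = -360.
On each subinterval the trapezoid contributes (Δs_i/2)·[f(s_{i-1}) + f(s_i)].
Sum = -524.8359375.

-524.8359375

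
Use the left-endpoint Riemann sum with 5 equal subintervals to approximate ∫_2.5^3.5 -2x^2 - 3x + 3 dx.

-22.68

Δx = (3.5 − 2.5)/5 = 0.2.
Left endpoints: 2.5, 2.7, 2.9, 3.1, 3.3.
f(2.5) = -17, f(2.7) = -19.68, f(2.9) = -22.52, f(3.1) = -25.52, f(3.3) = -28.68.
Sum = Δx · [f(2.5) + f(2.7) + f(2.9) + f(3.1) + f(3.3)].
Sum = -22.68.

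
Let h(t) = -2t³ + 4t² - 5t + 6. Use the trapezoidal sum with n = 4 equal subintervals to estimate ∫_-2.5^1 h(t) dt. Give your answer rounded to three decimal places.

79.119

Δt = (1 − (-2.5))/4 = 0.875.
h(-2.5) = 74.75, h(-1.625) = 33.26953125, h(-0.75) = 12.84375, h(0.125) = 5.43359375, h(1) = 3.
T_4 = (Δt/2)·[h(t_0) + 2h(t_1) + 2h(t_2) + 2h(t_3) + h(t_4)].
Sum ≈ 79.119.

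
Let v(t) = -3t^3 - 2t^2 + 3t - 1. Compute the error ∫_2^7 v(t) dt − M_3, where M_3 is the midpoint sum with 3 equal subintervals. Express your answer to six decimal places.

Exact integral: ∫_2^7 v(t) dt ≈ -1949.58333333.
M_3 ≈ -1900.39351852.
Error ≈ -1949.58333333 − (-1900.39351852) ≈ -49.189815.

-49.189815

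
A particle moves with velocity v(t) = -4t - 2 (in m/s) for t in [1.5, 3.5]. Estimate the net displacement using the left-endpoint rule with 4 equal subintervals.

-22

Δt = (3.5 − 1.5)/4 = 0.5.
Left endpoints: 1.5, 2, 2.5, 3.
v(1.5) = -8, v(2) = -10, v(2.5) = -12, v(3) = -14.
Sum = Δt · [v(1.5) + v(2) + v(2.5) + v(3)].
Sum = -22.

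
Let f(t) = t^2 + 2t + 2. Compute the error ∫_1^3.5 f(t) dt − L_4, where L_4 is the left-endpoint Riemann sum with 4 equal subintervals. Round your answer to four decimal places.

4.9154

Exact integral: ∫_1^3.5 f(t) dt ≈ 30.208333.
L_4 = 25.29296875.
Error ≈ 30.208333 − 25.29296875 ≈ 4.9154.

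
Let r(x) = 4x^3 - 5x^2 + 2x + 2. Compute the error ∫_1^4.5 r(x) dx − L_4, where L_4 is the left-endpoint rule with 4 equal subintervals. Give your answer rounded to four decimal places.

Exact integral: ∫_1^4.5 r(x) dx ≈ 285.104167.
L_4 = 178.9375.
Error ≈ 285.104167 − 178.9375 ≈ 106.1667.

106.1667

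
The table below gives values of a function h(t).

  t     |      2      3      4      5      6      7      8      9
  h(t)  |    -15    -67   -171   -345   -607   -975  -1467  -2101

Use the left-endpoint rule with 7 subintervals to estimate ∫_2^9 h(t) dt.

Δt = 1.
Sum = 1·[(-15) + (-67) + (-171) + (-345) + (-607) + (-975) + (-1467)] = -3647.

-3647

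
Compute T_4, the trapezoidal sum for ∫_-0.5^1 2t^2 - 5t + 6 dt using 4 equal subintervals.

Δt = (1 − (-0.5))/4 = 0.375.
f(-0.5) = 9, f(-0.125) = 6.65625, f(0.25) = 4.875, f(0.625) = 3.65625, f(1) = 3.
T_4 = (Δt/2)·[f(t_0) + 2f(t_1) + 2f(t_2) + 2f(t_3) + f(t_4)].
Sum = 7.9453125.

7.9453125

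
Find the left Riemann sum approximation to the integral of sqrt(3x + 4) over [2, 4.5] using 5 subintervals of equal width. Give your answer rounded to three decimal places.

8.983

Δx = (4.5 − 2)/5 = 0.5.
Left endpoints: 2, 2.5, 3, 3.5, 4.
f(2) ≈ 3.162, f(2.5) ≈ 3.391, f(3) ≈ 3.606, f(3.5) ≈ 3.808, f(4) ≈ 4.000.
Sum = Δx · [f(2) + f(2.5) + f(3) + f(3.5) + f(4)].
Sum ≈ 8.983.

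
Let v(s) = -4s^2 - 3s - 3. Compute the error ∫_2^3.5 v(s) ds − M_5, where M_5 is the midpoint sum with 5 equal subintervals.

-0.045

Exact integral: ∫_2^3.5 v(s) ds = -63.375.
M_5 = -63.33.
Error = -63.375 − (-63.33) = -0.045.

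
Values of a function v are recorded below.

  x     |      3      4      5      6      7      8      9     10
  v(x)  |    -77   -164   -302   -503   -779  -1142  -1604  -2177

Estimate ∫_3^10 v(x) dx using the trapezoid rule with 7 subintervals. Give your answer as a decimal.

-5621

Δx = 1.
T_7 = (1/2)·[(-77) + 2·(-164) + 2·(-302) + 2·(-503) + 2·(-779) + 2·(-1142) + 2·(-1604) + (-2177)] = -5621.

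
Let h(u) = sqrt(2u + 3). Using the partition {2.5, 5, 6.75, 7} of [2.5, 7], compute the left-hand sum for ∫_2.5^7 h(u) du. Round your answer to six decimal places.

14.396287

Subinterval widths: 2.5, 1.75, 0.25.
Left endpoints: 2.5, 5, 6.75.
h(2.5) ≈ 2.828427, h(5) ≈ 3.605551, h(6.75) ≈ 4.062019.
Sum = Σ Δu_i · h(u_i).
Sum ≈ 14.396287.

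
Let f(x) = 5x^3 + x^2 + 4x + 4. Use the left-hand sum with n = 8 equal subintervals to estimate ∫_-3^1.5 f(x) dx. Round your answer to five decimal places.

Δx = (1.5 − (-3))/8 = 0.5625.
Left endpoints: -3, -2.4375, -1.875, -1.3125, -0.75, -0.1875, 0.375, 0.9375.
f(-3) = -134, f(-2.4375) = -295811/4096, f(-1.875) = -16867/512, f(-1.3125) = -44369/4096, f(-0.75) = -0.546875, f(-0.1875) = 13321/4096, f(0.375) = 3023/512, f(0.9375) = 52219/4096.
Sum = Δx · [f(-3) + f(-2.4375) + f(-1.875) + ...].
Sum ≈ -128.60815.

-128.60815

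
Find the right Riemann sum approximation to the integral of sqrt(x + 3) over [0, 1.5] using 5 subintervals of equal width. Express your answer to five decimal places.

Δx = (1.5 − 0)/5 = 0.3.
Right endpoints: 0.3, 0.6, 0.9, 1.2, 1.5.
f(0.3) ≈ 1.81659, f(0.6) ≈ 1.89737, f(0.9) ≈ 1.97484, f(1.2) ≈ 2.04939, f(1.5) ≈ 2.12132.
Sum = Δx · [f(0.3) + f(0.6) + f(0.9) + f(1.2) + f(1.5)].
Sum ≈ 2.95785.

2.95785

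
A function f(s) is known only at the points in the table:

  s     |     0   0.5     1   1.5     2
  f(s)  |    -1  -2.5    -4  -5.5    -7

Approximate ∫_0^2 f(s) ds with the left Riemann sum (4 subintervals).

-6.5

Δs = 0.5.
Sum = 0.5·[(-1) + (-2.5) + (-4) + (-5.5)] = -6.5.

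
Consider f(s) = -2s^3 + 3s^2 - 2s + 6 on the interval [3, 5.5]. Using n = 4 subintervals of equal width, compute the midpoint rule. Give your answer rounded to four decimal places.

-282.0752

Δs = (5.5 − 3)/4 = 0.625.
Midpoints: 3.3125, 3.9375, 4.5625, 5.1875.
f(3.3125) = -82741/2048, f(3.9375) = -158631/2048, f(4.5625) = -267521/2048, f(5.1875) = -415411/2048.
Sum = Δs · [f(3.3125) + f(3.9375) + f(4.5625) + f(5.1875)].
Sum ≈ -282.0752.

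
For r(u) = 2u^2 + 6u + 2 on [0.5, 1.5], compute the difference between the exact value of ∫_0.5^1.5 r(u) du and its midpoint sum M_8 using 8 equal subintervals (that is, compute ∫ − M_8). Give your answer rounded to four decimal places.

0.0026

Exact integral: ∫_0.5^1.5 r(u) du ≈ 10.166667.
M_8 = 10.1640625.
Error ≈ 10.166667 − 10.1640625 ≈ 0.0026.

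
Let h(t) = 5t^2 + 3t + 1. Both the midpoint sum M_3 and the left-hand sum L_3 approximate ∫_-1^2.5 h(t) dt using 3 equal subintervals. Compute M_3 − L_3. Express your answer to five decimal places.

15.48264

M_3 ≈ 37.0983796.
L_3 ≈ 21.6157407.
M_3 − L_3 ≈ 15.48264.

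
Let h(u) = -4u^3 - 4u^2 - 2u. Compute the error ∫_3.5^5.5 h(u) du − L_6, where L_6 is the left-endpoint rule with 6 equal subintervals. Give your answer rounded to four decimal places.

Exact integral: ∫_3.5^5.5 h(u) du ≈ -947.666667.
L_6 ≈ -854.814815.
Error ≈ -947.666667 − (-854.814815) ≈ -92.8519.

-92.8519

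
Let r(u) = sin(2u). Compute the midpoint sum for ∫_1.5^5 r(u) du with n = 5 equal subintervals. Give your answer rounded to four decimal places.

Δu = (5 − 1.5)/5 = 0.7.
Midpoints: 1.85, 2.55, 3.25, 3.95, 4.65.
r(1.85) ≈ -0.5298, r(2.55) ≈ -0.9258, r(3.25) ≈ 0.2151, r(3.95) ≈ 0.9989, r(4.65) ≈ 0.1245.
Sum = Δu · [r(1.85) + r(2.55) + r(3.25) + r(3.95) + r(4.65)].
Sum ≈ -0.0820.

-0.0820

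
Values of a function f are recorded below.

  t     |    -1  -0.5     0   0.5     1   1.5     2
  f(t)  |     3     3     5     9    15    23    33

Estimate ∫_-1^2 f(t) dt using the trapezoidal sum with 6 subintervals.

36.5

Δt = 0.5.
T_6 = (0.5/2)·[3 + 2·3 + 2·5 + 2·9 + 2·15 + 2·23 + 33] = 36.5.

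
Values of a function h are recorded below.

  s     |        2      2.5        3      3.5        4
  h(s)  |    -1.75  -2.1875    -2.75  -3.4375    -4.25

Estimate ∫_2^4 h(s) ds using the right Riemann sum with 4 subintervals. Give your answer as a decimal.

-6.3125

Δs = 0.5.
Sum = 0.5·[(-2.1875) + (-2.75) + (-3.4375) + (-4.25)] = -6.3125.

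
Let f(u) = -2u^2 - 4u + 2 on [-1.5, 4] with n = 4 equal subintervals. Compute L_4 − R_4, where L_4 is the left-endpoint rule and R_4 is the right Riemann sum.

68.0625

L_4 = -30.8515625.
R_4 = -98.9140625.
L_4 − R_4 = 68.0625.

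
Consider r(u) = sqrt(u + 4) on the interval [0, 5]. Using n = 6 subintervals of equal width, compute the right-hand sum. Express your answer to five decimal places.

Δu = (5 − 0)/6 = 5/6.
Right endpoints: 5/6, 5/3, 2.5, 10/3, 25/6, 5.
r(5/6) ≈ 2.19848, r(5/3) ≈ 2.38048, r(2.5) ≈ 2.54951, r(10/3) ≈ 2.70801, r(25/6) ≈ 2.85774, r(5) ≈ 3.00000.
Sum = Δu · [r(5/6) + r(5/3) + r(2.5) + ...].
Sum ≈ 13.07852.

13.07852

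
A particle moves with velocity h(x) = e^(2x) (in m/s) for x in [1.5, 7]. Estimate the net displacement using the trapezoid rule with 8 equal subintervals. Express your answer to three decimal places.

Δx = (7 − 1.5)/8 = 0.6875.
h(1.5) ≈ 20.086, h(2.1875) ≈ 79.440, h(2.875) ≈ 314.191, h(3.5625) ≈ 1242.648, h(4.25) ≈ 4914.769, h(4.9375) ≈ 19438.288, h(5.625) ≈ 76879.920, h(6.3125) ≈ 304065.981, h(7) ≈ 1202604.284.
T_8 = (Δx/2)·[h(x_0) + 2h(x_1) + ... + 2h(x_{7}) + h(x_8)].
Sum ≈ 693170.102.

693170.102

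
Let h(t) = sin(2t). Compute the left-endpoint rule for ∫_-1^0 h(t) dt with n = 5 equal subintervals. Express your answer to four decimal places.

Δt = (0 − (-1))/5 = 0.2.
Left endpoints: -1, -0.8, -0.6, -0.4, -0.2.
h(-1) ≈ -0.9093, h(-0.8) ≈ -0.9996, h(-0.6) ≈ -0.9320, h(-0.4) ≈ -0.7174, h(-0.2) ≈ -0.3894.
Sum = Δt · [h(-1) + h(-0.8) + h(-0.6) + h(-0.4) + h(-0.2)].
Sum ≈ -0.7895.

-0.7895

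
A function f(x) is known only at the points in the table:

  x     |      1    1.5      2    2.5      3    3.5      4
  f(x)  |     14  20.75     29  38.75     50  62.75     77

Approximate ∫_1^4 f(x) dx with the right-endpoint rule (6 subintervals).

Δx = 0.5.
Sum = 0.5·[20.75 + 29 + 38.75 + 50 + 62.75 + 77] = 139.125.

139.125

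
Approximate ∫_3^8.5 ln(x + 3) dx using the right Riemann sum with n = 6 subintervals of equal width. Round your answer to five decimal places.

Δx = (8.5 − 3)/6 = 11/12.
Right endpoints: 47/12, 29/6, 5.75, 20/3, 91/12, 8.5.
f(47/12) ≈ 1.93393, f(29/6) ≈ 2.05839, f(5.75) ≈ 2.16905, f(20/3) ≈ 2.26868, f(91/12) ≈ 2.35928, f(8.5) ≈ 2.44235.
Sum = Δx · [f(47/12) + f(29/6) + f(5.75) + ...].
Sum ≈ 12.12905.

12.12905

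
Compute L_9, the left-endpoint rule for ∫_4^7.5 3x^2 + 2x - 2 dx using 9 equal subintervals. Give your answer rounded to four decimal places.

Δx = (7.5 − 4)/9 = 7/18.
Left endpoints: 4, 79/18, 43/9, 31/6, 50/9, 107/18, 19/3, 121/18, 64/9.
f(4) = 54, f(79/18) = 6973/108, f(43/9) = 2053/27, f(31/6) = 1061/12, f(50/9) = 2746/27, f(107/18) = 12517/108, f(19/3) = 131, f(121/18) = 15877/108, f(64/9) = 4426/27.
Sum = Δx · [f(4) + f(79/18) + f(43/9) + ...].
Sum ≈ 366.5494.

366.5494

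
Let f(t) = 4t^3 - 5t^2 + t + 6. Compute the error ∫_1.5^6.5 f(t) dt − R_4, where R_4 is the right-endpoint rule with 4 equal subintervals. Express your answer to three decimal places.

Exact integral: ∫_1.5^6.5 f(t) dt ≈ 1377.91667.
R_4 = 1990.15625.
Error ≈ 1377.91667 − 1990.15625 ≈ -612.240.

-612.240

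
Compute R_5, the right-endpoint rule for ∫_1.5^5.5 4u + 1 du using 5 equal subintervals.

66.4

Δu = (5.5 − 1.5)/5 = 0.8.
Right endpoints: 2.3, 3.1, 3.9, 4.7, 5.5.
f(2.3) = 10.2, f(3.1) = 13.4, f(3.9) = 16.6, f(4.7) = 19.8, f(5.5) = 23.
Sum = Δu · [f(2.3) + f(3.1) + f(3.9) + f(4.7) + f(5.5)].
Sum = 66.4.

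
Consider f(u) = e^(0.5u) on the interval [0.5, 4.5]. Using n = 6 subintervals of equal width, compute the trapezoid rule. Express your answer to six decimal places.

16.559061

Δu = (4.5 − 0.5)/6 = 2/3.
f(0.5) ≈ 1.284025, f(7/6) ≈ 1.792002, f(11/6) ≈ 2.500940, f(2.5) ≈ 3.490343, f(19/6) ≈ 4.871166, f(23/6) ≈ 6.798260, f(4.5) ≈ 9.487736.
T_6 = (Δu/2)·[f(u_0) + 2f(u_1) + ... + 2f(u_{5}) + f(u_6)].
Sum ≈ 16.559061.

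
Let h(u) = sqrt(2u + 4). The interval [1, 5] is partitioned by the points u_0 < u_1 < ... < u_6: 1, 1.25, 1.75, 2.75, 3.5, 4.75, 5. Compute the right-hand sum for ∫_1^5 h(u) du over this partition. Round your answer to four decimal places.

13.1046

Subinterval widths: 0.25, 0.5, 1, 0.75, 1.25, 0.25.
Right endpoints: 1.25, 1.75, 2.75, 3.5, 4.75, 5.
h(1.25) ≈ 2.5495, h(1.75) ≈ 2.7386, h(2.75) ≈ 3.0822, h(3.5) ≈ 3.3166, h(4.75) ≈ 3.6742, h(5) ≈ 3.7417.
Sum = Σ Δu_i · h(u_i).
Sum ≈ 13.1046.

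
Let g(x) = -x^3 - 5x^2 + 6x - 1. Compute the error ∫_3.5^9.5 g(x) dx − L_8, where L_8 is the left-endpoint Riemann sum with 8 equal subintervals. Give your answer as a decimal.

Exact integral: ∫_3.5^9.5 g(x) dx = -3128.25.
L_8 = -2703.84375.
Error = -3128.25 − (-2703.84375) = -424.40625.

-424.40625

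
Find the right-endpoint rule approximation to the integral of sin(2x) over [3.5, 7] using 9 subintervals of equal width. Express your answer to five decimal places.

0.35774

Δx = (7 − 3.5)/9 = 7/18.
Right endpoints: 35/9, 77/18, 14/3, 91/18, 49/9, 35/6, 56/9, 119/18, 7.
f(35/9) ≈ 0.99710, f(77/18) ≈ 0.76383, f(14/3) ≈ 0.09132, f(91/18) ≈ -0.63370, f(49/9) ≈ -0.99431, f(35/6) ≈ -0.78314, f(56/9) ≈ -0.12162, f(119/18) ≈ 0.60983, f(7) ≈ 0.99061.
Sum = Δx · [f(35/9) + f(77/18) + f(14/3) + ...].
Sum ≈ 0.35774.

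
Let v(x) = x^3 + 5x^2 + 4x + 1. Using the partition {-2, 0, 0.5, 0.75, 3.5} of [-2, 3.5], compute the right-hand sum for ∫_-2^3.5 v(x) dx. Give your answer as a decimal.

333.58984375

Subinterval widths: 2, 0.5, 0.25, 2.75.
Right endpoints: 0, 0.5, 0.75, 3.5.
v(0) = 1, v(0.5) = 4.375, v(0.75) = 7.234375, v(3.5) = 119.125.
Sum = Σ Δx_i · v(x_i).
Sum = 333.58984375.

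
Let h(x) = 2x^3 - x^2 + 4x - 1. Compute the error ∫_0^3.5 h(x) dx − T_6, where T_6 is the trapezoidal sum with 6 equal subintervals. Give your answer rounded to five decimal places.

-1.88571

Exact integral: ∫_0^3.5 h(x) dx ≈ 81.7395833.
T_6 ≈ 83.6252894.
Error ≈ 81.7395833 − 83.6252894 ≈ -1.88571.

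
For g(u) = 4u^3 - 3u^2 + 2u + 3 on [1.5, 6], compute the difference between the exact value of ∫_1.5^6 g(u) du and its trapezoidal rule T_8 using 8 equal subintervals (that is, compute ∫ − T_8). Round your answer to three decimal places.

Exact integral: ∫_1.5^6 g(u) du = 1125.5625.
T_8 ≈ 1135.52930.
Error ≈ 1125.5625 − 1135.52930 ≈ -9.967.

-9.967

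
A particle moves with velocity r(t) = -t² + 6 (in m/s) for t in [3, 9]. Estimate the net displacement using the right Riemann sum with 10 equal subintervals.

-219.96

Δt = (9 − 3)/10 = 0.6.
Right endpoints: 3.6, 4.2, 4.8, 5.4, 6, 6.6, 7.2, 7.8, 8.4, 9.
r(3.6) = -6.96, r(4.2) = -11.64, r(4.8) = -17.04, r(5.4) = -23.16, r(6) = -30, r(6.6) = -37.56, r(7.2) = -45.84, r(7.8) = -54.84, r(8.4) = -64.56, r(9) = -75.
Sum = Δt · [r(3.6) + r(4.2) + r(4.8) + ...].
Sum = -219.96.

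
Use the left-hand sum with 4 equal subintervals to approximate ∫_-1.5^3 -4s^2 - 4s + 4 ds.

Δs = (3 − (-1.5))/4 = 1.125.
Left endpoints: -1.5, -0.375, 0.75, 1.875.
f(-1.5) = 1, f(-0.375) = 4.9375, f(0.75) = -1.25, f(1.875) = -17.5625.
Sum = Δs · [f(-1.5) + f(-0.375) + f(0.75) + f(1.875)].
Sum = -14.484375.

-14.484375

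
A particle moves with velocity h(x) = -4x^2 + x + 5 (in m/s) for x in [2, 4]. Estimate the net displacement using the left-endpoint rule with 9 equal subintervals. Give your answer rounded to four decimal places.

Δx = (4 − 2)/9 = 2/9.
Left endpoints: 2, 20/9, 22/9, 8/3, 26/9, 28/9, 10/3, 32/9, 34/9.
h(2) = -9, h(20/9) = -1015/81, h(22/9) = -1333/81, h(8/3) = -187/9, h(26/9) = -2065/81, h(28/9) = -2479/81, h(10/3) = -325/9, h(32/9) = -3403/81, h(34/9) = -3913/81.
Sum = Δx · [h(2) + h(20/9) + h(22/9) + ...].
Sum ≈ -53.6214.

-53.6214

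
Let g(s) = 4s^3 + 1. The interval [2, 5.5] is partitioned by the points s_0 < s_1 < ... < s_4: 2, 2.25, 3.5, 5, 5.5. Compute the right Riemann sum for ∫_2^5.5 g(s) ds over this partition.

1312.015625

Subinterval widths: 0.25, 1.25, 1.5, 0.5.
Right endpoints: 2.25, 3.5, 5, 5.5.
g(2.25) = 46.5625, g(3.5) = 172.5, g(5) = 501, g(5.5) = 666.5.
Sum = Σ Δs_i · g(s_i).
Sum = 1312.015625.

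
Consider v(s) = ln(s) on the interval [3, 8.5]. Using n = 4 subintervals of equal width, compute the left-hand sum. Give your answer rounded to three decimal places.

8.645

Δs = (8.5 − 3)/4 = 1.375.
Left endpoints: 3, 4.375, 5.75, 7.125.
v(3) ≈ 1.099, v(4.375) ≈ 1.476, v(5.75) ≈ 1.749, v(7.125) ≈ 1.964.
Sum = Δs · [v(3) + v(4.375) + v(5.75) + v(7.125)].
Sum ≈ 8.645.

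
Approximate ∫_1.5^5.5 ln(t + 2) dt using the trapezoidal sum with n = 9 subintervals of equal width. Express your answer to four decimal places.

6.7246

Δt = (5.5 − 1.5)/9 = 4/9.
f(1.5) ≈ 1.2528, f(35/18) ≈ 1.3723, f(43/18) ≈ 1.4791, f(17/6) ≈ 1.5755, f(59/18) ≈ 1.6635, f(67/18) ≈ 1.7444, f(25/6) ≈ 1.8192, f(83/18) ≈ 1.8888, f(91/18) ≈ 1.9538, f(5.5) ≈ 2.0149.
T_9 = (Δt/2)·[f(t_0) + 2f(t_1) + ... + 2f(t_{8}) + f(t_9)].
Sum ≈ 6.7246.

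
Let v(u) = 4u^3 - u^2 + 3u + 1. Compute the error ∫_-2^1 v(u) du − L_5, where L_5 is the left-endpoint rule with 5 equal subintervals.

Exact integral: ∫_-2^1 v(u) du = -19.5.
L_5 = -35.16.
Error = -19.5 − (-35.16) = 15.66.

15.66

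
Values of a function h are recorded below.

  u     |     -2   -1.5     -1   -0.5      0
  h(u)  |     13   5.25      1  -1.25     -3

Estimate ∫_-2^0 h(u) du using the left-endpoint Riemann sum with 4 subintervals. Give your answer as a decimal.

Δu = 0.5.
Sum = 0.5·[13 + 5.25 + 1 + (-1.25)] = 9.

9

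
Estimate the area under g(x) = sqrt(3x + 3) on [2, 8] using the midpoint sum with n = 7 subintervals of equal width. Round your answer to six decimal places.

Δx = (8 − 2)/7 = 6/7.
Midpoints: 17/7, 23/7, 29/7, 5, 41/7, 47/7, 53/7.
g(17/7) ≈ 3.207135, g(23/7) ≈ 3.585686, g(29/7) ≈ 3.927922, g(5) ≈ 4.242641, g(41/7) ≈ 4.535574, g(47/7) ≈ 4.810702, g(53/7) ≈ 5.070926.
Sum = Δx · [g(17/7) + g(23/7) + g(29/7) + ...].
Sum ≈ 25.183359.

25.183359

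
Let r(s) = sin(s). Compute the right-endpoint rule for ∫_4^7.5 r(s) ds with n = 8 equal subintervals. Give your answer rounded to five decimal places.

Δs = (7.5 − 4)/8 = 0.4375.
Right endpoints: 4.4375, 4.875, 5.3125, 5.75, 6.1875, 6.625, 7.0625, 7.5.
r(4.4375) ≈ -0.96246, r(4.875) ≈ -0.98681, r(5.3125) ≈ -0.82527, r(5.75) ≈ -0.50828, r(6.1875) ≈ -0.09554, r(6.625) ≈ 0.33520, r(7.0625) ≈ 0.70279, r(7.5) ≈ 0.93800.
Sum = Δs · [r(4.4375) + r(4.875) + r(5.3125) + ...].
Sum ≈ -0.61353.

-0.61353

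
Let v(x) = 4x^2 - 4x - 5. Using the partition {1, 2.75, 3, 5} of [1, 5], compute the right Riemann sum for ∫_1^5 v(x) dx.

Subinterval widths: 1.75, 0.25, 2.
Right endpoints: 2.75, 3, 5.
v(2.75) = 14.25, v(3) = 19, v(5) = 75.
Sum = Σ Δx_i · v(x_i).
Sum = 179.6875.

179.6875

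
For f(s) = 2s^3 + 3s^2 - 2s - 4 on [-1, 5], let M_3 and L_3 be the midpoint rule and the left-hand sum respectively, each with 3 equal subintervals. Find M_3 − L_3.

222

M_3 = 360.
L_3 = 138.
M_3 − L_3 = 222.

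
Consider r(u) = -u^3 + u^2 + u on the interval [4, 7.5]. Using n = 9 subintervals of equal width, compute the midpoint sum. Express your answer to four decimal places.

Δu = (7.5 − 4)/9 = 7/18.
Midpoints: 151/36, 55/12, 179/36, 193/36, 5.75, 221/36, 235/36, 83/12, 263/36.
r(151/36) = -2426419/46656, r(55/12) = -122155/1728, r(179/36) = -4349879/46656, r(193/36) = -5597965/46656, r(5.75) = -151.296875, r(221/36) = -8749169/46656, r(235/36) = -10685215/46656, r(83/12) = -477167/1728, r(263/36) = -15360515/46656.
Sum = Δu · [r(151/36) + r(55/12) + r(179/36) + ...].
Sum ≈ -586.8822.

-586.8822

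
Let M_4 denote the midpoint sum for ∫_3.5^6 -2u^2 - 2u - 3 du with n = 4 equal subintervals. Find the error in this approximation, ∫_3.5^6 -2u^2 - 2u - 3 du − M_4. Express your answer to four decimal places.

-0.1628

Exact integral: ∫_3.5^6 f(u) du ≈ -146.666667.
M_4 = -146.50390625.
Error ≈ -146.666667 − (-146.50390625) ≈ -0.1628.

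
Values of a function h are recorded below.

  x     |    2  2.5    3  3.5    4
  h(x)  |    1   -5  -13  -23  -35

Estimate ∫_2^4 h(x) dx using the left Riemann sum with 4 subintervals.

Δx = 0.5.
Sum = 0.5·[1 + (-5) + (-13) + (-23)] = -20.

-20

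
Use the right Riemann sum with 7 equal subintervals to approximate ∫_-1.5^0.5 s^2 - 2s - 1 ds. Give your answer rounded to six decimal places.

Δs = (0.5 − (-1.5))/7 = 2/7.
Right endpoints: -17/14, -13/14, -9/14, -5/14, -1/14, 3/14, 0.5.
f(-17/14) = 569/196, f(-13/14) = 337/196, f(-9/14) = 137/196, f(-5/14) = -31/196, f(-1/14) = -167/196, f(3/14) = -271/196, f(0.5) = -1.75.
Sum = Δs · [f(-17/14) + f(-13/14) + f(-9/14) + ...].
Sum ≈ 0.336735.

0.336735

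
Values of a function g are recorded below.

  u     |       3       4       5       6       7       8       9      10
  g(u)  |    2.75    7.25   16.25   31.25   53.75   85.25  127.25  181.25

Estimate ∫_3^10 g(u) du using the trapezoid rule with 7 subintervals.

Δu = 1.
T_7 = (1/2)·[2.75 + 2·7.25 + 2·16.25 + 2·31.25 + 2·53.75 + 2·85.25 + 2·127.25 + 181.25] = 413.

413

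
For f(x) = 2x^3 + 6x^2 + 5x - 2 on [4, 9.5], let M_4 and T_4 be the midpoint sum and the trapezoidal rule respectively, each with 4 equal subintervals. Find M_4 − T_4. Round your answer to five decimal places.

M_4 ≈ 5665.6123047.
T_4 ≈ 5786.4941406.
M_4 − T_4 ≈ -120.88184.

-120.88184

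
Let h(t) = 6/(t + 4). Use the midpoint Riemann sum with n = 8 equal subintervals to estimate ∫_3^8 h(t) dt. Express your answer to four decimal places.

3.2327

Δt = (8 − 3)/8 = 0.625.
Midpoints: 3.3125, 3.9375, 4.5625, 5.1875, 5.8125, 6.4375, 7.0625, 7.6875.
h(3.3125) = 32/39, h(3.9375) = 96/127, h(4.5625) = 96/137, h(5.1875) = 32/49, h(5.8125) = 96/157, h(6.4375) = 96/167, h(7.0625) = 32/59, h(7.6875) = 96/187.
Sum = Δt · [h(3.3125) + h(3.9375) + h(4.5625) + ...].
Sum ≈ 3.2327.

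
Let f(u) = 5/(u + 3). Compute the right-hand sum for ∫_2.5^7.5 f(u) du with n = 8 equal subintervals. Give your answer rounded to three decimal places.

Δu = (7.5 − 2.5)/8 = 0.625.
Right endpoints: 3.125, 3.75, 4.375, 5, 5.625, 6.25, 6.875, 7.5.
f(3.125) = 40/49, f(3.75) = 20/27, f(4.375) = 40/59, f(5) = 0.625, f(5.625) = 40/69, f(6.25) = 20/37, f(6.875) = 40/79, f(7.5) = 10/21.
Sum = Δu · [f(3.125) + f(3.75) + f(4.375) + ...].
Sum ≈ 3.102.

3.102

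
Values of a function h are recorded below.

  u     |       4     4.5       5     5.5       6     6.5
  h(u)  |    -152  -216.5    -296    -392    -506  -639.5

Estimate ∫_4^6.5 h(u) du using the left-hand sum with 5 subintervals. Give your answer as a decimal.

-781.25

Δu = 0.5.
Sum = 0.5·[(-152) + (-216.5) + (-296) + (-392) + (-506)] = -781.25.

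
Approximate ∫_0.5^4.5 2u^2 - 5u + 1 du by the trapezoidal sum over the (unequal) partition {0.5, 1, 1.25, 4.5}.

26.15625

Subinterval widths: 0.5, 0.25, 3.25.
f(0.5) = -1, f(1) = -2, f(1.25) = -2.125, f(4.5) = 19.
On each subinterval the trapezoid contributes (Δu_i/2)·[f(u_{i-1}) + f(u_i)].
Sum = 26.15625.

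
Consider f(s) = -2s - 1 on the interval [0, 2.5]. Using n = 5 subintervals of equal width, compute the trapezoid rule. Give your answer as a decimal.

Δs = (2.5 − 0)/5 = 0.5.
f(0) = -1, f(0.5) = -2, f(1) = -3, f(1.5) = -4, f(2) = -5, f(2.5) = -6.
T_5 = (Δs/2)·[f(s_0) + 2f(s_1) + ... + 2f(s_{4}) + f(s_5)].
Sum = -8.75.

-8.75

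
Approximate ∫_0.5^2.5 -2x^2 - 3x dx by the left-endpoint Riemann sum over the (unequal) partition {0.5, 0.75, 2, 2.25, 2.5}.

Subinterval widths: 0.25, 1.25, 0.25, 0.25.
Left endpoints: 0.5, 0.75, 2, 2.25.
f(0.5) = -2, f(0.75) = -3.375, f(2) = -14, f(2.25) = -16.875.
Sum = Σ Δx_i · f(x_i).
Sum = -12.4375.

-12.4375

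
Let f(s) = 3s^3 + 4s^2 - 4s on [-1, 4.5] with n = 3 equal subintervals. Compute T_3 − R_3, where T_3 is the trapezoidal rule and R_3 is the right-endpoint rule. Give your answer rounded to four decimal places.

-303.7604

T_3 ≈ 451.980324.
R_3 ≈ 755.740741.
T_3 − R_3 ≈ -303.7604.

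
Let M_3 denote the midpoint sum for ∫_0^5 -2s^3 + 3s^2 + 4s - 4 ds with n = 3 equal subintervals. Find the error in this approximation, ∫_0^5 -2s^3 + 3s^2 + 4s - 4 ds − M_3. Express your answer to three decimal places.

Exact integral: ∫_0^5 f(s) ds = -157.5.
M_3 ≈ -143.61111.
Error ≈ -157.5 − (-143.61111) ≈ -13.889.

-13.889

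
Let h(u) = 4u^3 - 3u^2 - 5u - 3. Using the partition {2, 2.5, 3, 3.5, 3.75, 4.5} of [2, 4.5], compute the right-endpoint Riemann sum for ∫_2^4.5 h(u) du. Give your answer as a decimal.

348.1875

Subinterval widths: 0.5, 0.5, 0.5, 0.25, 0.75.
Right endpoints: 2.5, 3, 3.5, 3.75, 4.5.
h(2.5) = 28.25, h(3) = 63, h(3.5) = 114.25, h(3.75) = 147, h(4.5) = 278.25.
Sum = Σ Δu_i · h(u_i).
Sum = 348.1875.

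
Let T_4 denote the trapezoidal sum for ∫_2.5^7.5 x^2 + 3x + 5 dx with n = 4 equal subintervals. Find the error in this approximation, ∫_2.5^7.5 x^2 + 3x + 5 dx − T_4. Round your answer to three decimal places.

-1.302

Exact integral: ∫_2.5^7.5 f(x) dx ≈ 235.41667.
T_4 = 236.71875.
Error ≈ 235.41667 − 236.71875 ≈ -1.302.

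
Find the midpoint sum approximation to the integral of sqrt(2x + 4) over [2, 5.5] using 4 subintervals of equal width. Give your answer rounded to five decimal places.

11.82548

Δx = (5.5 − 2)/4 = 0.875.
Midpoints: 2.4375, 3.3125, 4.1875, 5.0625.
f(2.4375) ≈ 2.97909, f(3.3125) ≈ 3.25960, f(4.1875) ≈ 3.51781, f(5.0625) ≈ 3.75832.
Sum = Δx · [f(2.4375) + f(3.3125) + f(4.1875) + f(5.0625)].
Sum ≈ 11.82548.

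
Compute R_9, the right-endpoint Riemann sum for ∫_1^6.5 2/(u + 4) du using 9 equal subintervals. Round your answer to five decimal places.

Δu = (6.5 − 1)/9 = 11/18.
Right endpoints: 29/18, 20/9, 17/6, 31/9, 73/18, 14/3, 95/18, 53/9, 6.5.
f(29/18) = 36/101, f(20/9) = 9/28, f(17/6) = 12/41, f(31/9) = 18/67, f(73/18) = 36/145, f(14/3) = 3/13, f(95/18) = 36/167, f(53/9) = 18/89, f(6.5) = 4/21.
Sum = Δu · [f(29/18) + f(20/9) + f(17/6) + ...].
Sum ≈ 1.42178.

1.42178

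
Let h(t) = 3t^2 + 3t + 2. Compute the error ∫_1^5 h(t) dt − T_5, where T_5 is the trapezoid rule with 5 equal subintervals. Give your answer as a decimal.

Exact integral: ∫_1^5 h(t) dt = 168.
T_5 = 169.28.
Error = 168 − 169.28 = -1.28.

-1.28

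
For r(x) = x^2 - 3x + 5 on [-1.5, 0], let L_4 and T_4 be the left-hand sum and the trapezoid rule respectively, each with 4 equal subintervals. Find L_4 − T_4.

L_4 = 13.30078125.
T_4 = 12.03515625.
L_4 − T_4 = 1.265625.

1.265625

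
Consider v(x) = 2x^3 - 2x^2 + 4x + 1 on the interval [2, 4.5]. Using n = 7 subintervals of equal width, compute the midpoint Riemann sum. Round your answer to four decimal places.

Δx = (4.5 − 2)/7 = 5/14.
Midpoints: 61/28, 71/28, 81/28, 3.25, 101/28, 111/28, 121/28.
v(61/28) = 229417/10976, v(71/28) = 339067/10976, v(81/28) = 485717/10976, v(3.25) = 61.53125, v(101/28) = 914017/10976, v(111/28) = 1207667/10976, v(121/28) = 1562317/10976.
Sum = Δx · [v(61/28) + v(71/28) + v(81/28) + ...].
Sum ≈ 176.1496.

176.1496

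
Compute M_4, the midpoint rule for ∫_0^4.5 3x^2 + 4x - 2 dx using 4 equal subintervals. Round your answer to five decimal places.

Δx = (4.5 − 0)/4 = 1.125.
Midpoints: 0.5625, 1.6875, 2.8125, 3.9375.
f(0.5625) = 1.19921875, f(1.6875) = 13.29296875, f(2.8125) = 32.98046875, f(3.9375) = 60.26171875.
Sum = Δx · [f(0.5625) + f(1.6875) + f(2.8125) + f(3.9375)].
Sum ≈ 121.20117.

121.20117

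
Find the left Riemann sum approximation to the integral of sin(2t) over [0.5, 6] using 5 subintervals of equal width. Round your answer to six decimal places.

0.672950

Δt = (6 − 0.5)/5 = 1.1.
Left endpoints: 0.5, 1.6, 2.7, 3.8, 4.9.
f(0.5) ≈ 0.841471, f(1.6) ≈ -0.058374, f(2.7) ≈ -0.772764, f(3.8) ≈ 0.967920, f(4.9) ≈ -0.366479.
Sum = Δt · [f(0.5) + f(1.6) + f(2.7) + f(3.8) + f(4.9)].
Sum ≈ 0.672950.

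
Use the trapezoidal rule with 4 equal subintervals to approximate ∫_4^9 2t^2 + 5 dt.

470.9375

Δt = (9 − 4)/4 = 1.25.
f(4) = 37, f(5.25) = 60.125, f(6.5) = 89.5, f(7.75) = 125.125, f(9) = 167.
T_4 = (Δt/2)·[f(t_0) + 2f(t_1) + 2f(t_2) + 2f(t_3) + f(t_4)].
Sum = 470.9375.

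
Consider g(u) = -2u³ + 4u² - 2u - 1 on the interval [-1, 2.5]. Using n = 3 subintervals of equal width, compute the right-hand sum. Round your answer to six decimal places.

Δu = (2.5 − (-1))/3 = 7/6.
Right endpoints: 1/6, 4/3, 2.5.
g(1/6) = -133/108, g(4/3) = -35/27, g(2.5) = -12.25.
Sum = Δu · [g(1/6) + g(4/3) + g(2.5)].
Sum ≈ -17.240741.

-17.240741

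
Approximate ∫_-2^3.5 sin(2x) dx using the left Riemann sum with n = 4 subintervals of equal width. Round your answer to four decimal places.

-0.1233

Δx = (3.5 − (-2))/4 = 1.375.
Left endpoints: -2, -0.625, 0.75, 2.125.
f(-2) ≈ 0.7568, f(-0.625) ≈ -0.9490, f(0.75) ≈ 0.9975, f(2.125) ≈ -0.8950.
Sum = Δx · [f(-2) + f(-0.625) + f(0.75) + f(2.125)].
Sum ≈ -0.1233.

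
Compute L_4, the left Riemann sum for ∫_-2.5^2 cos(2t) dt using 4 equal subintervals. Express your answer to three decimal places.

0.066

Δt = (2 − (-2.5))/4 = 1.125.
Left endpoints: -2.5, -1.375, -0.25, 0.875.
f(-2.5) ≈ 0.284, f(-1.375) ≈ -0.924, f(-0.25) ≈ 0.878, f(0.875) ≈ -0.178.
Sum = Δt · [f(-2.5) + f(-1.375) + f(-0.25) + f(0.875)].
Sum ≈ 0.066.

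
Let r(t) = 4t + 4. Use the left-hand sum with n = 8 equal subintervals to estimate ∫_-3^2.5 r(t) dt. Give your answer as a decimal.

Δt = (2.5 − (-3))/8 = 0.6875.
Left endpoints: -3, -2.3125, -1.625, -0.9375, -0.25, 0.4375, 1.125, 1.8125.
r(-3) = -8, r(-2.3125) = -5.25, r(-1.625) = -2.5, r(-0.9375) = 0.25, r(-0.25) = 3, r(0.4375) = 5.75, r(1.125) = 8.5, r(1.8125) = 11.25.
Sum = Δt · [r(-3) + r(-2.3125) + r(-1.625) + ...].
Sum = 8.9375.

8.9375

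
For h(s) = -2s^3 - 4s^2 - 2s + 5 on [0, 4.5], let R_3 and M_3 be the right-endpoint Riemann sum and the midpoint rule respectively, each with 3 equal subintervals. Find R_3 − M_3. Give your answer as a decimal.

-248.484375

R_3 = -558.
M_3 = -309.515625.
R_3 − M_3 = -248.484375.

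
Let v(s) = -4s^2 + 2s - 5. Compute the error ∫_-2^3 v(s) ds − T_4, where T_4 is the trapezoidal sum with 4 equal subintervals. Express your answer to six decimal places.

Exact integral: ∫_-2^3 v(s) ds ≈ -66.66666667.
T_4 = -71.875.
Error ≈ -66.66666667 − (-71.875) ≈ 5.208333.

5.208333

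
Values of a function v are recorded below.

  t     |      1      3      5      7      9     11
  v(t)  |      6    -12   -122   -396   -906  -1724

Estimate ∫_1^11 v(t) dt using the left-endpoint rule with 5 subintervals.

Δt = 2.
Sum = 2·[6 + (-12) + (-122) + (-396) + (-906)] = -2860.

-2860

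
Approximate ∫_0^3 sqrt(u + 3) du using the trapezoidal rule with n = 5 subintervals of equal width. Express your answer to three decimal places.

Δu = (3 − 0)/5 = 0.6.
f(0) ≈ 1.732, f(0.6) ≈ 1.897, f(1.2) ≈ 2.049, f(1.8) ≈ 2.191, f(2.4) ≈ 2.324, f(3) ≈ 2.449.
T_5 = (Δu/2)·[f(u_0) + 2f(u_1) + ... + 2f(u_{4}) + f(u_5)].
Sum ≈ 6.331.

6.331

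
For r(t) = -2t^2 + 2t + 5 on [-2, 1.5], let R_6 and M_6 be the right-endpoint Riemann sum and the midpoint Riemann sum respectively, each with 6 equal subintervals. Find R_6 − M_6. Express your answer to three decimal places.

R_6 ≈ 10.83218.
M_6 ≈ 8.36516.
R_6 − M_6 ≈ 2.467.

2.467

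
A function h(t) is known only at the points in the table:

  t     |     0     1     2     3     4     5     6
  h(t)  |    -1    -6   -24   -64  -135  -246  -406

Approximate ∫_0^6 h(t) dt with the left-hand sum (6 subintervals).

-476

Δt = 1.
Sum = 1·[(-1) + (-6) + (-24) + (-64) + (-135) + (-246)] = -476.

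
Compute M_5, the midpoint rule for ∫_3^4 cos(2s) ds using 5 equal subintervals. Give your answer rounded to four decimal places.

0.6386

Δs = (4 − 3)/5 = 0.2.
Midpoints: 3.1, 3.3, 3.5, 3.7, 3.9.
f(3.1) ≈ 0.9965, f(3.3) ≈ 0.9502, f(3.5) ≈ 0.7539, f(3.7) ≈ 0.4385, f(3.9) ≈ 0.0540.
Sum = Δs · [f(3.1) + f(3.3) + f(3.5) + f(3.7) + f(3.9)].
Sum ≈ 0.6386.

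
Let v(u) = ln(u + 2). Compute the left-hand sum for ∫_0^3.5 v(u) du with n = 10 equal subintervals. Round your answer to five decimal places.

4.30955

Δu = (3.5 − 0)/10 = 0.35.
Left endpoints: 0, 0.35, 0.7, 1.05, 1.4, 1.75, 2.1, 2.45, 2.8, 3.15.
v(0) ≈ 0.69315, v(0.35) ≈ 0.85442, v(0.7) ≈ 0.99325, v(1.05) ≈ 1.11514, v(1.4) ≈ 1.22378, v(1.75) ≈ 1.32176, v(2.1) ≈ 1.41099, v(2.45) ≈ 1.49290, v(2.8) ≈ 1.56862, v(3.15) ≈ 1.63900.
Sum = Δu · [v(0) + v(0.35) + v(0.7) + ...].
Sum ≈ 4.30955.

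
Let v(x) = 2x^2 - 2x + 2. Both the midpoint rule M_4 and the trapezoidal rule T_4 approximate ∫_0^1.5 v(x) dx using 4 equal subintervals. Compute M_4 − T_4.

-0.10546875

M_4 = 2.96484375.
T_4 = 3.0703125.
M_4 − T_4 = -0.10546875.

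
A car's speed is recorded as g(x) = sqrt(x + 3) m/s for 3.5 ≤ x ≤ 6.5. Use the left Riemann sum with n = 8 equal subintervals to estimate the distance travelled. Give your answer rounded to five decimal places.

8.37249

Δx = (6.5 − 3.5)/8 = 0.375.
Left endpoints: 3.5, 3.875, 4.25, 4.625, 5, 5.375, 5.75, 6.125.
g(3.5) ≈ 2.54951, g(3.875) ≈ 2.62202, g(4.25) ≈ 2.69258, g(4.625) ≈ 2.76134, g(5) ≈ 2.82843, g(5.375) ≈ 2.89396, g(5.75) ≈ 2.95804, g(6.125) ≈ 3.02076.
Sum = Δx · [g(3.5) + g(3.875) + g(4.25) + ...].
Sum ≈ 8.37249.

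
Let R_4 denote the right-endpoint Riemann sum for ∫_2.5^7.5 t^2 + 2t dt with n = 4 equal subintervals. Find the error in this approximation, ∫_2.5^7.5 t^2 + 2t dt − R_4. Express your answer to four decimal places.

-38.8021

Exact integral: ∫_2.5^7.5 f(t) dt ≈ 185.416667.
R_4 = 224.21875.
Error ≈ 185.416667 − 224.21875 ≈ -38.8021.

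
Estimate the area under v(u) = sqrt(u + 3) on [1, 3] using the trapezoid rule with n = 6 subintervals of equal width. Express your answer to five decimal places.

4.46420

Δu = (3 − 1)/6 = 1/3.
v(1) ≈ 2.00000, v(4/3) ≈ 2.08167, v(5/3) ≈ 2.16025, v(2) ≈ 2.23607, v(7/3) ≈ 2.30940, v(8/3) ≈ 2.38048, v(3) ≈ 2.44949.
T_6 = (Δu/2)·[v(u_0) + 2v(u_1) + ... + 2v(u_{5}) + v(u_6)].
Sum ≈ 4.46420.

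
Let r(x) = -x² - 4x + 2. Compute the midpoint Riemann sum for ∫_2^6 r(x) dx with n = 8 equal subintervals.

Δx = (6 − 2)/8 = 0.5.
Midpoints: 2.25, 2.75, 3.25, 3.75, 4.25, 4.75, 5.25, 5.75.
r(2.25) = -12.0625, r(2.75) = -16.5625, r(3.25) = -21.5625, r(3.75) = -27.0625, r(4.25) = -33.0625, r(4.75) = -39.5625, r(5.25) = -46.5625, r(5.75) = -54.0625.
Sum = Δx · [r(2.25) + r(2.75) + r(3.25) + ...].
Sum = -125.25.

-125.25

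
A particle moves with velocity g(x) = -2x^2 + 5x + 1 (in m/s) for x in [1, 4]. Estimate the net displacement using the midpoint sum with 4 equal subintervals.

-1.21875

Δx = (4 − 1)/4 = 0.75.
Midpoints: 1.375, 2.125, 2.875, 3.625.
g(1.375) = 4.09375, g(2.125) = 2.59375, g(2.875) = -1.15625, g(3.625) = -7.15625.
Sum = Δx · [g(1.375) + g(2.125) + g(2.875) + g(3.625)].
Sum = -1.21875.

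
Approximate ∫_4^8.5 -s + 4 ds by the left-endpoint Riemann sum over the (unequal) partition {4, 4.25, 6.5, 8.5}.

-5.5625

Subinterval widths: 0.25, 2.25, 2.
Left endpoints: 4, 4.25, 6.5.
f(4) = 0, f(4.25) = -0.25, f(6.5) = -2.5.
Sum = Σ Δs_i · f(s_i).
Sum = -5.5625.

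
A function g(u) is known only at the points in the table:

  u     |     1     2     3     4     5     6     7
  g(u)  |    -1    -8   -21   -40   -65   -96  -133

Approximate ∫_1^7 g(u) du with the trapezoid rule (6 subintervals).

-297

Δu = 1.
T_6 = (1/2)·[(-1) + 2·(-8) + 2·(-21) + 2·(-40) + 2·(-65) + 2·(-96) + (-133)] = -297.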